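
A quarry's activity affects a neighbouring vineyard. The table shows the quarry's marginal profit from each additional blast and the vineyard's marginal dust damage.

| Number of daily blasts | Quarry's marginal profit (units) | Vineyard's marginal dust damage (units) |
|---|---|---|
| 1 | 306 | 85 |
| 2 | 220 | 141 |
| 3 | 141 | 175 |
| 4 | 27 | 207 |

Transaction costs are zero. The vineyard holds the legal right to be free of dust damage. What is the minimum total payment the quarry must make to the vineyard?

Efficient level: marginal profit ≥ marginal dust damage through level 2, so k* = 2.
With the vineyard holding the right, the quarry must at least compensate total damage at k*: 85 + 141 = 226.

226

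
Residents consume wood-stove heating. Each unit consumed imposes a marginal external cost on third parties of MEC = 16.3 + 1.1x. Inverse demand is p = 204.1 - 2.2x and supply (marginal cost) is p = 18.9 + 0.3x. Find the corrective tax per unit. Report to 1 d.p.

Social marginal benefit = demand − MEC = 187.8 - 3.3x.
Set SMB = MC: 187.8 - 3.3x = 18.9 + 0.3x → x* = 46.9167.
The Pigouvian tax equals MEC at x*: 16.3 + 1.1×46.9167 = 67.9084.

tax = 67.9 per unit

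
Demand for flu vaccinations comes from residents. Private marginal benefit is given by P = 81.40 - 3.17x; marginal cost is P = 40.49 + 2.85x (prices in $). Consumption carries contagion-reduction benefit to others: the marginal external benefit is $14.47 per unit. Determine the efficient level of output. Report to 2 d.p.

Social marginal benefit = demand + MEB = 95.87 - 3.17x.
Set SMB = MC: 95.87 - 3.17x = 40.49 + 2.85x → x* = 9.1993.

x* = 9.20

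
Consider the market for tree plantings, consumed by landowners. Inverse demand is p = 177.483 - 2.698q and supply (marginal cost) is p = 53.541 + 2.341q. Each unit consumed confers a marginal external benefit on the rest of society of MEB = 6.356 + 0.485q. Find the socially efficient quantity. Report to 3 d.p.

q* = 28.612

Social marginal benefit = demand + MEB = 183.839 - 2.213q.
Set SMB = MC: 183.839 - 2.213q = 53.541 + 2.341q → q* = 28.6118.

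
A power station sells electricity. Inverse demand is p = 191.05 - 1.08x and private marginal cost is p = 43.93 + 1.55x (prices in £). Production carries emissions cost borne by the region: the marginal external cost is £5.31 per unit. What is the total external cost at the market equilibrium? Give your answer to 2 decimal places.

£297.04

Market equilibrium (private): 43.93 + 1.55x = 191.05 - 1.08x → x_m = 55.9392.
Total external cost = MEC × x_m = 5.31 × 55.9392 = 297.0372.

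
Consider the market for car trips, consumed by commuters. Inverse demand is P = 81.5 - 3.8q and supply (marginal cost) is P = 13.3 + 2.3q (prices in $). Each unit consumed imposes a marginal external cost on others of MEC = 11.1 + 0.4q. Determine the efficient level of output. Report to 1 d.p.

q* = 8.8

Social marginal benefit = demand − MEC = 70.4 - 4.2q.
Set SMB = MC: 70.4 - 4.2q = 13.3 + 2.3q → q* = 8.7846.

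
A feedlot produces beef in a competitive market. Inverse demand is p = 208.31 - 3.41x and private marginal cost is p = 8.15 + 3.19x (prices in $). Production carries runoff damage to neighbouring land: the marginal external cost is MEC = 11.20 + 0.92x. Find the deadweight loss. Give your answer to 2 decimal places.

DWL = $101.66

Market equilibrium (private): 8.15 + 3.19x = 208.31 - 3.41x → x_m = 30.3273.
Social marginal cost = private MC + MEC = 19.35 + 4.11x.
Set SMC = demand: 19.35 + 4.11x = 208.31 - 3.41x → x* = 25.1277.
Between x* and x_m the wedge SMC − demand runs linearly from 0 to MEC(x_m), so the loss is a triangle.
DWL = ½ × 5.1996 × 39.1011 = 101.6550.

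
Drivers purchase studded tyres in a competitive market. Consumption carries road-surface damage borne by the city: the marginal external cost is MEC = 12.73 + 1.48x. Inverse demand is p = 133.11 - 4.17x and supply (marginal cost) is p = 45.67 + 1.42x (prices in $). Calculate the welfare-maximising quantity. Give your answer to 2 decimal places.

Social marginal benefit = demand − MEC = 120.38 - 5.65x.
Set SMB = MC: 120.38 - 5.65x = 45.67 + 1.42x → x* = 10.5672.

x* = 10.57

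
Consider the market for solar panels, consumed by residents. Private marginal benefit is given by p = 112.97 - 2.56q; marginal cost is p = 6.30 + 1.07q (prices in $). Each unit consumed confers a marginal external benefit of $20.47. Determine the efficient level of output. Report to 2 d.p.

q* = 35.02

Social marginal benefit = demand + MEB = 133.44 - 2.56q.
Set SMB = MC: 133.44 - 2.56q = 6.30 + 1.07q → q* = 35.0248.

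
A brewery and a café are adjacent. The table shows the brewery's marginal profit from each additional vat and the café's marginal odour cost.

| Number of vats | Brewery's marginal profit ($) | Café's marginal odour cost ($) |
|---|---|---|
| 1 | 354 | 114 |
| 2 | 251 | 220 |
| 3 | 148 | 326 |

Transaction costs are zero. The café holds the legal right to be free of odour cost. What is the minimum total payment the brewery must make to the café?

Efficient level: marginal profit ≥ marginal odour cost through level 2, so k* = 2.
With the café holding the right, the brewery must at least compensate total damage at k*: 114 + 220 = 334.

$334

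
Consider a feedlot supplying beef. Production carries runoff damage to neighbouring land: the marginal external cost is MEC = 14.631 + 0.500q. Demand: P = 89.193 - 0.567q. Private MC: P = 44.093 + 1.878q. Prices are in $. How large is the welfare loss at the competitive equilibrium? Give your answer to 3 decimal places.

DWL = $96.606

Market equilibrium (private): 44.093 + 1.878q = 89.193 - 0.567q → q_m = 18.4458.
Social marginal cost = private MC + MEC = 58.724 + 2.378q.
Set SMC = demand: 58.724 + 2.378q = 89.193 - 0.567q → q* = 10.3460.
The welfare-loss triangle has base |q_m − q*| and height MEC(q_m) (the vertical gap between SMC and demand is zero at q* and MEC at q_m).
DWL = ½ × 8.0998 × 23.8539 = 96.6059.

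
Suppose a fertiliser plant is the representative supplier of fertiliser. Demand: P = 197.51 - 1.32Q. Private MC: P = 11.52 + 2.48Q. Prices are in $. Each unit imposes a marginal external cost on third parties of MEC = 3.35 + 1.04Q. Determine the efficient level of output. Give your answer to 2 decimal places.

Q* = 37.74

Social marginal cost = private MC + MEC = 14.87 + 3.52Q.
Set SMC = demand: 14.87 + 3.52Q = 197.51 - 1.32Q → Q* = 37.7355.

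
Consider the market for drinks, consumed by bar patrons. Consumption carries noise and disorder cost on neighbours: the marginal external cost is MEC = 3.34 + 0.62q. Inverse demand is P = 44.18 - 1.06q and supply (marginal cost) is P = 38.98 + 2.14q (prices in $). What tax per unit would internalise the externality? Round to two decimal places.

Social marginal benefit = demand − MEC = 40.84 - 1.68q.
Set SMB = MC: 40.84 - 1.68q = 38.98 + 2.14q → q* = 0.4869.
The Pigouvian tax equals MEC at q*: 3.34 + 0.62×0.4869 = 3.6419.

tax = $3.64 per unit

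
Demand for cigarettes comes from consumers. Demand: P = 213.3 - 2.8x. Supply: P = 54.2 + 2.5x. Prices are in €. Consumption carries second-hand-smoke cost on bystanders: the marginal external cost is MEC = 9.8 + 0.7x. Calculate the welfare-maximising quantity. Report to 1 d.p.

x* = 24.9

Social marginal benefit = demand − MEC = 203.5 - 3.5x.
Set SMB = MC: 203.5 - 3.5x = 54.2 + 2.5x → x* = 24.8833.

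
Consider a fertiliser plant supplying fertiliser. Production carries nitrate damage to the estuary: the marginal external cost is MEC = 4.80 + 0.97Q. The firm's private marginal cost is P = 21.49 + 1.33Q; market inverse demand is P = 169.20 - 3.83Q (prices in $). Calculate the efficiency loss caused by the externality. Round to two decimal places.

DWL = $86.51

Market equilibrium (private): 21.49 + 1.33Q = 169.20 - 3.83Q → Q_m = 28.6260.
Social marginal cost = private MC + MEC = 26.29 + 2.30Q.
Set SMC = demand: 26.29 + 2.30Q = 169.20 - 3.83Q → Q* = 23.3132.
The loss is the area between SMC and demand from Q* to Q_m; with linear curves that's a triangle of height MEC(Q_m).
DWL = ½ × 5.3128 × 32.5672 = 86.5115.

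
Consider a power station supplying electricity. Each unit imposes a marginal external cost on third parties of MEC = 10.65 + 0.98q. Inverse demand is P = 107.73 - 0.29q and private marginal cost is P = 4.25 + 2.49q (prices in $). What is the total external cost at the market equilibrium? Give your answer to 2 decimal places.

Market equilibrium (private): 4.25 + 2.49q = 107.73 - 0.29q → q_m = 37.2230.
Total external cost = ∫₀^{q_m} (10.65 + 0.98q) dq = 10.65×37.2230 + ½×0.98×37.2230² = 1075.3453.

$1075.35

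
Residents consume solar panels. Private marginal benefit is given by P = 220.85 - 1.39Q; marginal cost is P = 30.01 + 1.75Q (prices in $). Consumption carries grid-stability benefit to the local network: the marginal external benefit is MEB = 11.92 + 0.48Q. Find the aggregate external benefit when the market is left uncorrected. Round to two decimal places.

Market equilibrium (private): 30.01 + 1.75Q = 220.85 - 1.39Q → Q_m = 60.7771.
Total external benefit = ∫₀^{Q_m} (11.92 + 0.48Q) dQ = 11.92×60.7771 + ½×0.48×60.7771² = 1610.9884.

$1610.99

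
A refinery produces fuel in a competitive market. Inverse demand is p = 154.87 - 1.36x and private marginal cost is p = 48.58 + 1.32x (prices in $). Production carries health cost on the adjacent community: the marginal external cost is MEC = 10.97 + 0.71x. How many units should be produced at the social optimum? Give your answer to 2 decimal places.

x* = 28.12

Social marginal cost = private MC + MEC = 59.55 + 2.03x.
Set SMC = demand: 59.55 + 2.03x = 154.87 - 1.36x → x* = 28.1180.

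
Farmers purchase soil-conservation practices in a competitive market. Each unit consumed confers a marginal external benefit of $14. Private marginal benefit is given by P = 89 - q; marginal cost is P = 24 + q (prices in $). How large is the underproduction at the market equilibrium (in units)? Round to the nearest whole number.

7 units

Market equilibrium (private): 24 + q = 89 - q → q_m = 32.5000.
Social marginal benefit = demand + MEB = 103 - q.
Set SMB = MC: 103 - q = 24 + q → q* = 39.5000.
Gap = |32.5000 − 39.5000| = 7.0000.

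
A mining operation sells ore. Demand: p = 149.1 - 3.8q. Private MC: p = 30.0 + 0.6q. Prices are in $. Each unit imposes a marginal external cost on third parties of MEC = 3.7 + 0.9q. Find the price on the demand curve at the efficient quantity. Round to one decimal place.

Social marginal cost = private MC + MEC = 33.7 + 1.5q.
Set SMC = demand: 33.7 + 1.5q = 149.1 - 3.8q → q* = 21.7736.
Consumer price on the demand curve at q*: 149.1 − 3.8×21.7736 = 66.3603.

P = $66.4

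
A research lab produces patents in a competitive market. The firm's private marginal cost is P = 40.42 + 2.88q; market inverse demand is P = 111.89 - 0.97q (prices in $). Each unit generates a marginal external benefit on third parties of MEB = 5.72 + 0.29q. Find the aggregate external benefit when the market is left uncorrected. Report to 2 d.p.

$156.15

Market equilibrium (private): 40.42 + 2.88q = 111.89 - 0.97q → q_m = 18.5636.
Total external benefit = ∫₀^{q_m} (5.72 + 0.29q) dq = 5.72×18.5636 + ½×0.29×18.5636² = 156.1518.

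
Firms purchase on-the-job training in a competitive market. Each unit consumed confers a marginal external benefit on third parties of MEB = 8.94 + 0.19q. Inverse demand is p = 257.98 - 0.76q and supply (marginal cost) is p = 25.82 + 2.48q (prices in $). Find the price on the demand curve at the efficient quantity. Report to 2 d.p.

Social marginal benefit = demand + MEB = 266.92 - 0.57q.
Set SMB = MC: 266.92 - 0.57q = 25.82 + 2.48q → q* = 79.0492.
Consumer price on the demand curve at q*: 257.98 − 0.76×79.0492 = 197.9026.

P = $197.90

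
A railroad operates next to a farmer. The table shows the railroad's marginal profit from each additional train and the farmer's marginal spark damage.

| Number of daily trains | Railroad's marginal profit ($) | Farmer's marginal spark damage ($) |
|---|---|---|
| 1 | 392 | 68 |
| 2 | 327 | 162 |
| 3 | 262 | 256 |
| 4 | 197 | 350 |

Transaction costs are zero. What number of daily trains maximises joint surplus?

3

Bargaining reaches the level where marginal profit last exceeds marginal spark damage.
That holds through level 3 (262 ≥ 256) but not at 4 (197 < 350).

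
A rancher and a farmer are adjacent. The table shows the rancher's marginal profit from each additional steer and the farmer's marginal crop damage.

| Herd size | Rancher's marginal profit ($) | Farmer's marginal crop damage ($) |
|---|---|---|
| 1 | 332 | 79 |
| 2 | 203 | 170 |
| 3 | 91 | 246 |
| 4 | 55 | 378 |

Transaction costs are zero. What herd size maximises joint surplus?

2

Bargaining reaches the level where marginal profit last exceeds marginal crop damage.
That holds through level 2 (203 ≥ 170) but not at 3 (91 < 246).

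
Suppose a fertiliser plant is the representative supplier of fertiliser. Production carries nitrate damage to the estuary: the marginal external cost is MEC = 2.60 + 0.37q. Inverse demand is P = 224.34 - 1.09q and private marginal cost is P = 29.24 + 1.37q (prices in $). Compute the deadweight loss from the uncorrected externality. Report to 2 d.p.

Market equilibrium (private): 29.24 + 1.37q = 224.34 - 1.09q → q_m = 79.3089.
Social marginal cost = private MC + MEC = 31.84 + 1.74q.
Set SMC = demand: 31.84 + 1.74q = 224.34 - 1.09q → q* = 68.0212.
Height of the DWL triangle at q_m is SMC(q_m) − demand(q_m) = MEC(q_m) = 31.9443.
DWL = ½ × 11.2877 × 31.9443 = 180.2888.

DWL = $180.29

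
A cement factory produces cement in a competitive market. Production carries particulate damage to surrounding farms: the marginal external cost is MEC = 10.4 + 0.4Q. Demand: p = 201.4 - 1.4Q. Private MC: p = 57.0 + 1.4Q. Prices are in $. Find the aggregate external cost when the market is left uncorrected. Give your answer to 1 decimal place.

Market equilibrium (private): 57.0 + 1.4Q = 201.4 - 1.4Q → Q_m = 51.5714.
Total external cost = ∫₀^{Q_m} (10.4 + 0.4Q) dQ = 10.4×51.5714 + ½×0.4×51.5714² = 1068.2644.

$1068.3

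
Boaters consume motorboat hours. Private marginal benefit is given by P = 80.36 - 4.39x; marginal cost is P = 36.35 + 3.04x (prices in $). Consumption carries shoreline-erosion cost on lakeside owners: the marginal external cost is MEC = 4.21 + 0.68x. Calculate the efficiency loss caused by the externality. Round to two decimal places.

Market equilibrium (private): 36.35 + 3.04x = 80.36 - 4.39x → x_m = 5.9233.
Social marginal benefit = demand − MEC = 76.15 - 5.07x.
Set SMB = MC: 76.15 - 5.07x = 36.35 + 3.04x → x* = 4.9075.
The welfare-loss triangle has base |x_m − x*| and height MEC(x_m) (the vertical gap between SMB and MC is zero at x* and MEC at x_m).
DWL = ½ × 1.0158 × 8.2378 = 4.1840.

DWL = $4.18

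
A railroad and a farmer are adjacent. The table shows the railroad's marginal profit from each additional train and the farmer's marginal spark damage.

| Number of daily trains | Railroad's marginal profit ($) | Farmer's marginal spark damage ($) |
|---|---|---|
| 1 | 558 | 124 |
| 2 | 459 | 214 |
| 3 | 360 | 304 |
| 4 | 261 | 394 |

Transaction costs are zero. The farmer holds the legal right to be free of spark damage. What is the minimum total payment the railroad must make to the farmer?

$642

Efficient level: marginal profit ≥ marginal spark damage through level 3, so k* = 3.
With the farmer holding the right, the railroad must at least compensate total damage at k*: 124 + 214 + 304 = 642.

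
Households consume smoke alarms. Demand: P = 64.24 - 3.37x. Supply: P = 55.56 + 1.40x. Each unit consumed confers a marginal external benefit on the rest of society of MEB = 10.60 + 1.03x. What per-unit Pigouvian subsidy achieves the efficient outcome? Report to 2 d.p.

subsidy = 15.91 per unit

Social marginal benefit = demand + MEB = 74.84 - 2.34x.
Set SMB = MC: 74.84 - 2.34x = 55.56 + 1.40x → x* = 5.1551.
The Pigouvian subsidy equals MEB at x*: 10.60 + 1.03×5.1551 = 15.9098.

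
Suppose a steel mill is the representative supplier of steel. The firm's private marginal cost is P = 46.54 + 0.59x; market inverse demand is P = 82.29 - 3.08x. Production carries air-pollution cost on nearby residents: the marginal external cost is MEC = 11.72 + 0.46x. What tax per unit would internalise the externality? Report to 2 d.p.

tax = 14.40 per unit

Social marginal cost = private MC + MEC = 58.26 + 1.05x.
Set SMC = demand: 58.26 + 1.05x = 82.29 - 3.08x → x* = 5.8184.
The Pigouvian tax equals MEC at x*: 11.72 + 0.46×5.8184 = 14.3965.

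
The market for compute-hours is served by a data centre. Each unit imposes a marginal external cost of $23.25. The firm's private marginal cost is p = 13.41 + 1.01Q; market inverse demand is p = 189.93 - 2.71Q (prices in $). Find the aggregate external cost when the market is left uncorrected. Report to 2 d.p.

$1103.25

Market equilibrium (private): 13.41 + 1.01Q = 189.93 - 2.71Q → Q_m = 47.4516.
Total external cost = MEC × Q_m = 23.25 × 47.4516 = 1103.2497.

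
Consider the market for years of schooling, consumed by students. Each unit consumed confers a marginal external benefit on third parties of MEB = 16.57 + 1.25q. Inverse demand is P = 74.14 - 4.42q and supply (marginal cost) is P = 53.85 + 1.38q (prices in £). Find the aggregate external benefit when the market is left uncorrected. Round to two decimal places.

Market equilibrium (private): 53.85 + 1.38q = 74.14 - 4.42q → q_m = 3.4983.
Total external benefit = ∫₀^{q_m} (16.57 + 1.25q) dq = 16.57×3.4983 + ½×1.25×3.4983² = 65.6156.

£65.62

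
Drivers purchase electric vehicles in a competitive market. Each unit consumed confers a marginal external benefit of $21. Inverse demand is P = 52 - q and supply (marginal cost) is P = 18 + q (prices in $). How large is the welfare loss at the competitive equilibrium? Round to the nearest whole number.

Market equilibrium (private): 18 + q = 52 - q → q_m = 17.0000.
Social marginal benefit = demand + MEB = 73 - q.
Set SMB = MC: 73 - q = 18 + q → q* = 27.5000.
The loss is the area between SMB and MC from q* to q_m; with linear curves that's a triangle of height MEB(q_m).
DWL = ½ × 10.5000 × 21.0000 = 110.2500.

DWL = $110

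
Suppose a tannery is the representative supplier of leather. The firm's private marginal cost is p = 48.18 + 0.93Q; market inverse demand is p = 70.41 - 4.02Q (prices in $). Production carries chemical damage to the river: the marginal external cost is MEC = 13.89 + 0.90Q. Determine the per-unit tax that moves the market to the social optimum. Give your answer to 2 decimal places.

Social marginal cost = private MC + MEC = 62.07 + 1.83Q.
Set SMC = demand: 62.07 + 1.83Q = 70.41 - 4.02Q → Q* = 1.4256.
The Pigouvian tax equals MEC at Q*: 13.89 + 0.90×1.4256 = 15.1730.

tax = $15.17 per unit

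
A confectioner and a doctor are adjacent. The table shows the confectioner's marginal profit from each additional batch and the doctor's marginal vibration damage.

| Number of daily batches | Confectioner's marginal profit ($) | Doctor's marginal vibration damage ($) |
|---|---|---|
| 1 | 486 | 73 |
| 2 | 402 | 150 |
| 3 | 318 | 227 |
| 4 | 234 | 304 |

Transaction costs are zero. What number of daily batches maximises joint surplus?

3

Bargaining reaches the level where marginal profit last exceeds marginal vibration damage.
That holds through level 3 (318 ≥ 227) but not at 4 (234 < 304).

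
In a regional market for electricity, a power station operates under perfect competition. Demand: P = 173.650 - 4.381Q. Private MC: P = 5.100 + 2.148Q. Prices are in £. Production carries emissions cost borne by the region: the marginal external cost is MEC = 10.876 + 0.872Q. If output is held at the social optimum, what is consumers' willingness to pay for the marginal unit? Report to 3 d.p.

P = £80.315

Social marginal cost = private MC + MEC = 15.976 + 3.020Q.
Set SMC = demand: 15.976 + 3.020Q = 173.650 - 4.381Q → Q* = 21.3044.
Consumer price on the demand curve at Q*: 173.650 − 4.381×21.3044 = 80.3154.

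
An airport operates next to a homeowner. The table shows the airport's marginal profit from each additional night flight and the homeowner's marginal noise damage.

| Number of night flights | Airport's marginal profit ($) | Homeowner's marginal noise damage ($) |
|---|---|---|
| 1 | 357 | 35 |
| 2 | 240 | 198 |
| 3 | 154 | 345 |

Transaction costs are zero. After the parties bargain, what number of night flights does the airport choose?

2

Bargaining reaches the level where marginal profit last exceeds marginal noise damage.
That holds through level 2 (240 ≥ 198) but not at 3 (154 < 345).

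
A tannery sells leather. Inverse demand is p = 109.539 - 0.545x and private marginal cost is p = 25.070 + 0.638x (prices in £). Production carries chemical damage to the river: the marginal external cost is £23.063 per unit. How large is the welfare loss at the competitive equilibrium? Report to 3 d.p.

Market equilibrium (private): 25.070 + 0.638x = 109.539 - 0.545x → x_m = 71.4024.
Social marginal cost = private MC + MEC = 48.133 + 0.638x.
Set SMC = demand: 48.133 + 0.638x = 109.539 - 0.545x → x* = 51.9070.
The loss is the area between SMC and demand from x* to x_m; with linear curves that's a triangle of height MEC(x_m).
DWL = ½ × 19.4954 × 23.0630 = 224.8112.

DWL = £224.811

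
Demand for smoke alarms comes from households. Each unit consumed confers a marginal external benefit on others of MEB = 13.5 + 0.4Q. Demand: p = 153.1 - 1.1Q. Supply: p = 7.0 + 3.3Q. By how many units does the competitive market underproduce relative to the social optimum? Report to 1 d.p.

6.7 units

Market equilibrium (private): 7.0 + 3.3Q = 153.1 - 1.1Q → Q_m = 33.2045.
Social marginal benefit = demand + MEB = 166.6 - 0.7Q.
Set SMB = MC: 166.6 - 0.7Q = 7.0 + 3.3Q → Q* = 39.9000.
Gap = |33.2045 − 39.9000| = 6.6955.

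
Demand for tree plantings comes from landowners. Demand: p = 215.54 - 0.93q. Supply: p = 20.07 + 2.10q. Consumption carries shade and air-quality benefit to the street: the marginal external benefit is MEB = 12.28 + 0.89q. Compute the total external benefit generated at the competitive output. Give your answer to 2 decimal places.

2644.18

Market equilibrium (private): 20.07 + 2.10q = 215.54 - 0.93q → q_m = 64.5116.
Total external benefit = ∫₀^{q_m} (12.28 + 0.89q) dq = 12.28×64.5116 + ½×0.89×64.5116² = 2644.1797.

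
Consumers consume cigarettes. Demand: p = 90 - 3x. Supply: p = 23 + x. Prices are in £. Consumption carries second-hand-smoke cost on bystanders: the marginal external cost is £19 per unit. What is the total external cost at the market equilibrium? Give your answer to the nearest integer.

£318

Market equilibrium (private): 23 + x = 90 - 3x → x_m = 16.7500.
Total external cost = MEC × x_m = 19 × 16.7500 = 318.2500.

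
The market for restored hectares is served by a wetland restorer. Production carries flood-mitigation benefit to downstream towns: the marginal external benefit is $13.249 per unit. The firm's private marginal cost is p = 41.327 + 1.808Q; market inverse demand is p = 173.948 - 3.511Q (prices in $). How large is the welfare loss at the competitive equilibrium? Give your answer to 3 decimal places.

DWL = $16.501

Market equilibrium (private): 41.327 + 1.808Q = 173.948 - 3.511Q → Q_m = 24.9334.
Social marginal cost = private MC − MEB = 28.078 + 1.808Q.
Set SMC = demand: 28.078 + 1.808Q = 173.948 - 3.511Q → Q* = 27.4243.
Height of the DWL triangle at Q_m is demand(Q_m) − SMC(Q_m) = MEB(Q_m) = 13.2490.
DWL = ½ × 2.4909 × 13.2490 = 16.5010.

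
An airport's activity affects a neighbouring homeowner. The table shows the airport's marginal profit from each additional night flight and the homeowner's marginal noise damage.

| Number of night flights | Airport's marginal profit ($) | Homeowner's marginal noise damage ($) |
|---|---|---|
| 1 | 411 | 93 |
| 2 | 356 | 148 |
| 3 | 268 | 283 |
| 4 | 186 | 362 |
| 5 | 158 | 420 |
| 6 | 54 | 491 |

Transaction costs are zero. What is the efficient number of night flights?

Bargaining reaches the level where marginal profit last exceeds marginal noise damage.
That holds through level 2 (356 ≥ 148) but not at 3 (268 < 283).

2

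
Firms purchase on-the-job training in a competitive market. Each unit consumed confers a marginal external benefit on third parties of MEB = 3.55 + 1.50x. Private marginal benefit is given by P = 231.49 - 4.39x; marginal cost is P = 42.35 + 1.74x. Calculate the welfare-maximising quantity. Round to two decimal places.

x* = 41.62

Social marginal benefit = demand + MEB = 235.04 - 2.89x.
Set SMB = MC: 235.04 - 2.89x = 42.35 + 1.74x → x* = 41.6177.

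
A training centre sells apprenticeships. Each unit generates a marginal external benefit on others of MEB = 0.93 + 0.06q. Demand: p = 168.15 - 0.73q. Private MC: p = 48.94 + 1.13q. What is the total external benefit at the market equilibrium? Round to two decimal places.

Market equilibrium (private): 48.94 + 1.13q = 168.15 - 0.73q → q_m = 64.0914.
Total external benefit = ∫₀^{q_m} (0.93 + 0.06q) dq = 0.93×64.0914 + ½×0.06×64.0914² = 182.8362.

182.84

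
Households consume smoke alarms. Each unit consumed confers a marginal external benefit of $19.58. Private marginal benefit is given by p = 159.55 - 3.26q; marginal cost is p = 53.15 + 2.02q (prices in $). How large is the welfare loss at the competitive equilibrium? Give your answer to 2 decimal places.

Market equilibrium (private): 53.15 + 2.02q = 159.55 - 3.26q → q_m = 20.1515.
Social marginal benefit = demand + MEB = 179.13 - 3.26q.
Set SMB = MC: 179.13 - 3.26q = 53.15 + 2.02q → q* = 23.8598.
Between q* and q_m the wedge SMB − MC runs linearly from 0 to MEB(q_m), so the loss is a triangle.
DWL = ½ × 3.7083 × 19.5800 = 36.3043.

DWL = $36.30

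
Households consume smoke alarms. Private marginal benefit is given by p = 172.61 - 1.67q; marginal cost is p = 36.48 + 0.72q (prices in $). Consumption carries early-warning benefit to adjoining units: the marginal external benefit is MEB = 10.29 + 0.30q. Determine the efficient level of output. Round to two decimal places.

q* = 70.06

Social marginal benefit = demand + MEB = 182.90 - 1.37q.
Set SMB = MC: 182.90 - 1.37q = 36.48 + 0.72q → q* = 70.0574.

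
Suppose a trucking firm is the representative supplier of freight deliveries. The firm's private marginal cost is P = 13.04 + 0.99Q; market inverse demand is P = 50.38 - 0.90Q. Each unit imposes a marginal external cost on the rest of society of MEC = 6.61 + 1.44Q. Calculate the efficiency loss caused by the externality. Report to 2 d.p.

DWL = 184.56

Market equilibrium (private): 13.04 + 0.99Q = 50.38 - 0.90Q → Q_m = 19.7566.
Social marginal cost = private MC + MEC = 19.65 + 2.43Q.
Set SMC = demand: 19.65 + 2.43Q = 50.38 - 0.90Q → Q* = 9.2282.
Between Q* and Q_m the wedge SMC − demand runs linearly from 0 to MEC(Q_m), so the loss is a triangle.
DWL = ½ × 10.5284 × 35.0595 = 184.5602.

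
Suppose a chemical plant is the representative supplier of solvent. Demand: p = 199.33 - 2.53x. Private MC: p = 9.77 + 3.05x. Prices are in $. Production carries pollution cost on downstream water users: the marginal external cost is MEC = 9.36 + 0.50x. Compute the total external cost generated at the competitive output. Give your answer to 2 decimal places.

Market equilibrium (private): 9.77 + 3.05x = 199.33 - 2.53x → x_m = 33.9713.
Total external cost = ∫₀^{x_m} (9.36 + 0.50x) dx = 9.36×33.9713 + ½×0.50×33.9713² = 606.4837.

$606.48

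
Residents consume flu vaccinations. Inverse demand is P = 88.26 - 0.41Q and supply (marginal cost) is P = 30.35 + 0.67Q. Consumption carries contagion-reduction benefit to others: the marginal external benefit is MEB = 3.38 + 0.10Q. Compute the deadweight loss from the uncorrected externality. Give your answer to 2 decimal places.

Market equilibrium (private): 30.35 + 0.67Q = 88.26 - 0.41Q → Q_m = 53.6204.
Social marginal benefit = demand + MEB = 91.64 - 0.31Q.
Set SMB = MC: 91.64 - 0.31Q = 30.35 + 0.67Q → Q* = 62.5408.
The welfare-loss triangle has base |Q_m − Q*| and height MEB(Q_m) (the vertical gap between SMB and MC is zero at Q* and MEB at Q_m).
DWL = ½ × 8.9204 × 8.7420 = 38.9911.

DWL = 38.99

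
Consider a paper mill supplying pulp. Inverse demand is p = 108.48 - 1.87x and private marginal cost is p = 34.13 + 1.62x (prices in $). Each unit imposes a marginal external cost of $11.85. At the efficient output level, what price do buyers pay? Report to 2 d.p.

P = $74.99

Social marginal cost = private MC + MEC = 45.98 + 1.62x.
Set SMC = demand: 45.98 + 1.62x = 108.48 - 1.87x → x* = 17.9083.
Consumer price on the demand curve at x*: 108.48 − 1.87×17.9083 = 74.9915.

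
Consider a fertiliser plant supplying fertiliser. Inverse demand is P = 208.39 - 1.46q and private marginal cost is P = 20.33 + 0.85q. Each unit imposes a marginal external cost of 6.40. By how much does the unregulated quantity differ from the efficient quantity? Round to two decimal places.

Market equilibrium (private): 20.33 + 0.85q = 208.39 - 1.46q → q_m = 81.4113.
Social marginal cost = private MC + MEC = 26.73 + 0.85q.
Set SMC = demand: 26.73 + 0.85q = 208.39 - 1.46q → q* = 78.6407.
Gap = |81.4113 − 78.6407| = 2.7706.

2.77 units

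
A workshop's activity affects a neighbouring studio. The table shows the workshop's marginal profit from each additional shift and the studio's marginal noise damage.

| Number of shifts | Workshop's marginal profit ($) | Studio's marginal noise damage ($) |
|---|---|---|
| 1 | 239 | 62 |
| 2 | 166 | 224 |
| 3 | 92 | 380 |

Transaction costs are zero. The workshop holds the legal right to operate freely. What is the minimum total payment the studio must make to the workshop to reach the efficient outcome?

Left alone the workshop would choose level 3 (marginal profit stays positive).
Efficient level: k* = 1 (marginal profit ≥ marginal noise damage through 1).
The studio must at least cover the workshop's forgone profit from cutting 3→1: 166 + 92 = 258.

$258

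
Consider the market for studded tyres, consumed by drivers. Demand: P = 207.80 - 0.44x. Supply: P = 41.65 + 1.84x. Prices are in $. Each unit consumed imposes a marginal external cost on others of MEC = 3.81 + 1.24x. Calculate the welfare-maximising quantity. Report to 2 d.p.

Social marginal benefit = demand − MEC = 203.99 - 1.68x.
Set SMB = MC: 203.99 - 1.68x = 41.65 + 1.84x → x* = 46.1193.

x* = 46.12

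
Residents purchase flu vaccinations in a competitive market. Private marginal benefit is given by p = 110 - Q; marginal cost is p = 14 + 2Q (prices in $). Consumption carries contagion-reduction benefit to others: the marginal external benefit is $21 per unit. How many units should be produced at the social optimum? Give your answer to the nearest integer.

Q* = 39

Social marginal benefit = demand + MEB = 131 - Q.
Set SMB = MC: 131 - Q = 14 + 2Q → Q* = 39.0000.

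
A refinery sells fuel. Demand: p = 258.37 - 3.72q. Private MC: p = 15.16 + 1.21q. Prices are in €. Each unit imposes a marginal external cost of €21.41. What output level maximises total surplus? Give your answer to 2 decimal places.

q* = 44.99

Social marginal cost = private MC + MEC = 36.57 + 1.21q.
Set SMC = demand: 36.57 + 1.21q = 258.37 - 3.72q → q* = 44.9899.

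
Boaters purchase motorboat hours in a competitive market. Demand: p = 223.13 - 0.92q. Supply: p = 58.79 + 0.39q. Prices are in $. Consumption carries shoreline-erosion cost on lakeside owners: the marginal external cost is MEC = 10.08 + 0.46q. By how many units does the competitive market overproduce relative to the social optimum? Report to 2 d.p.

38.30 units

Market equilibrium (private): 58.79 + 0.39q = 223.13 - 0.92q → q_m = 125.4504.
Social marginal benefit = demand − MEC = 213.05 - 1.38q.
Set SMB = MC: 213.05 - 1.38q = 58.79 + 0.39q → q* = 87.1525.
Gap = |125.4504 − 87.1525| = 38.2979.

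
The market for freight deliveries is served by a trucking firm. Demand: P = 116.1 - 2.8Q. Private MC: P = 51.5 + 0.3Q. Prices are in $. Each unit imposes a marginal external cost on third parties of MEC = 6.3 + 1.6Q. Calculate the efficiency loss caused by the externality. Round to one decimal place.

Market equilibrium (private): 51.5 + 0.3Q = 116.1 - 2.8Q → Q_m = 20.8387.
Social marginal cost = private MC + MEC = 57.8 + 1.9Q.
Set SMC = demand: 57.8 + 1.9Q = 116.1 - 2.8Q → Q* = 12.4043.
Between Q* and Q_m the wedge SMC − demand runs linearly from 0 to MEC(Q_m), so the loss is a triangle.
DWL = ½ × 8.4344 × 39.6419 = 167.1778.

DWL = $167.2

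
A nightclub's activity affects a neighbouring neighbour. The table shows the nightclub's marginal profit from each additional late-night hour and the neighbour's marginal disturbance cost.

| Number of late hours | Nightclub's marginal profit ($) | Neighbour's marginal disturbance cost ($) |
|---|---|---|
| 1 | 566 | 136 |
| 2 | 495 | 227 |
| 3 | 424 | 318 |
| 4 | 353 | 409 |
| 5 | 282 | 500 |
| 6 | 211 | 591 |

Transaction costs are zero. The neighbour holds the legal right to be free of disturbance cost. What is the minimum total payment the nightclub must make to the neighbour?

$681

Efficient level: marginal profit ≥ marginal disturbance cost through level 3, so k* = 3.
With the neighbour holding the right, the nightclub must at least compensate total damage at k*: 136 + 227 + 318 = 681.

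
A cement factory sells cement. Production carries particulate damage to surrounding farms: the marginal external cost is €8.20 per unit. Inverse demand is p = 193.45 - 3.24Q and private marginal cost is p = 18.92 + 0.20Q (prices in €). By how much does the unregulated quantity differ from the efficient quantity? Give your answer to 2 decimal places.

Market equilibrium (private): 18.92 + 0.20Q = 193.45 - 3.24Q → Q_m = 50.7355.
Social marginal cost = private MC + MEC = 27.12 + 0.20Q.
Set SMC = demand: 27.12 + 0.20Q = 193.45 - 3.24Q → Q* = 48.3517.
Gap = |50.7355 − 48.3517| = 2.3838.

2.38 units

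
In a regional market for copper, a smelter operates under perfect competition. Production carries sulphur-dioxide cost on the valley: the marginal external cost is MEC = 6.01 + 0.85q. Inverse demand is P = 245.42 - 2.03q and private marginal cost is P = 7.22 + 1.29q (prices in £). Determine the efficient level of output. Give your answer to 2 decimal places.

q* = 55.68

Social marginal cost = private MC + MEC = 13.23 + 2.14q.
Set SMC = demand: 13.23 + 2.14q = 245.42 - 2.03q → q* = 55.6811.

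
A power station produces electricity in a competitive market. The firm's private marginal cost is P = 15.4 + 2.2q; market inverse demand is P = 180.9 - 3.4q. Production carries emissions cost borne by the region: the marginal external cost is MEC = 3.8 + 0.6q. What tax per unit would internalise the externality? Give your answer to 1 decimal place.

tax = 19.4 per unit

Social marginal cost = private MC + MEC = 19.2 + 2.8q.
Set SMC = demand: 19.2 + 2.8q = 180.9 - 3.4q → q* = 26.0806.
The Pigouvian tax equals MEC at q*: 3.8 + 0.6×26.0806 = 19.4484.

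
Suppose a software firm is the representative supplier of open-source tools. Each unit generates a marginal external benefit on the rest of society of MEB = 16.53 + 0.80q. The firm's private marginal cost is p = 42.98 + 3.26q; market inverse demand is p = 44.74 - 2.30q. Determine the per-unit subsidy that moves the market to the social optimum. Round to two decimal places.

subsidy = 19.60 per unit

Social marginal cost = private MC − MEB = 26.45 + 2.46q.
Set SMC = demand: 26.45 + 2.46q = 44.74 - 2.30q → q* = 3.8424.
The Pigouvian subsidy equals MEB at q*: 16.53 + 0.80×3.8424 = 19.6039.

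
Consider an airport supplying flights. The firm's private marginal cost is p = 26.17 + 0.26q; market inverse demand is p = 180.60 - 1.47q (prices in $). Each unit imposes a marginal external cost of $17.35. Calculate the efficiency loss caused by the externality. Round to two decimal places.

DWL = $87.00

Market equilibrium (private): 26.17 + 0.26q = 180.60 - 1.47q → q_m = 89.2659.
Social marginal cost = private MC + MEC = 43.52 + 0.26q.
Set SMC = demand: 43.52 + 0.26q = 180.60 - 1.47q → q* = 79.2370.
The loss is the area between SMC and demand from q* to q_m; with linear curves that's a triangle of height MEC(q_m).
DWL = ½ × 10.0289 × 17.3500 = 87.0007.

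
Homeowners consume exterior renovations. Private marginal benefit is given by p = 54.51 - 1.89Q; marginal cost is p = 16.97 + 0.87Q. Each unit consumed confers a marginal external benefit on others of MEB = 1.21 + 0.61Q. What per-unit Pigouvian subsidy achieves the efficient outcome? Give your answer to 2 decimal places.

Social marginal benefit = demand + MEB = 55.72 - 1.28Q.
Set SMB = MC: 55.72 - 1.28Q = 16.97 + 0.87Q → Q* = 18.0233.
The Pigouvian subsidy equals MEB at Q*: 1.21 + 0.61×18.0233 = 12.2042.

subsidy = 12.20 per unit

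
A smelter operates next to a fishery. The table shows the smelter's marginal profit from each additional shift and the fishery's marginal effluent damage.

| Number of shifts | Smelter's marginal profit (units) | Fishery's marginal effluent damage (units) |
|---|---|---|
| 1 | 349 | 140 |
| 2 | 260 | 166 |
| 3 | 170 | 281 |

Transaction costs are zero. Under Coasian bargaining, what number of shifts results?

Bargaining reaches the level where marginal profit last exceeds marginal effluent damage.
That holds through level 2 (260 ≥ 166) but not at 3 (170 < 281).

2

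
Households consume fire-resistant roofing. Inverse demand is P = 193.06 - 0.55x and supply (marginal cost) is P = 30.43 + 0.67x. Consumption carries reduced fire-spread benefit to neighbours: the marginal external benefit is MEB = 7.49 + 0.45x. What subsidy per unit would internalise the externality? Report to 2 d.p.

Social marginal benefit = demand + MEB = 200.55 - 0.10x.
Set SMB = MC: 200.55 - 0.10x = 30.43 + 0.67x → x* = 220.9351.
The Pigouvian subsidy equals MEB at x*: 7.49 + 0.45×220.9351 = 106.9108.

subsidy = 106.91 per unit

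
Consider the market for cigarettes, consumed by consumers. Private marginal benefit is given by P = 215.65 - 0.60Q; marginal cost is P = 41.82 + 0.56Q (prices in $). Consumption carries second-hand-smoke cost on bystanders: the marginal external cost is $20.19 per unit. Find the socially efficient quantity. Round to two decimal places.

Q* = 132.45

Social marginal benefit = demand − MEC = 195.46 - 0.60Q.
Set SMB = MC: 195.46 - 0.60Q = 41.82 + 0.56Q → Q* = 132.4483.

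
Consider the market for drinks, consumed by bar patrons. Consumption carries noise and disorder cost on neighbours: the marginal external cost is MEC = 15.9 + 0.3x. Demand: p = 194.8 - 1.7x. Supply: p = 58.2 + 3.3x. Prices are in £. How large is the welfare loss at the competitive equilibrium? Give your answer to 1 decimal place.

Market equilibrium (private): 58.2 + 3.3x = 194.8 - 1.7x → x_m = 27.3200.
Social marginal benefit = demand − MEC = 178.9 - 2.0x.
Set SMB = MC: 178.9 - 2.0x = 58.2 + 3.3x → x* = 22.7736.
Between x* and x_m the wedge MC − SMB runs linearly from 0 to MEC(x_m), so the loss is a triangle.
DWL = ½ × 4.5464 × 24.0960 = 54.7750.

DWL = £54.8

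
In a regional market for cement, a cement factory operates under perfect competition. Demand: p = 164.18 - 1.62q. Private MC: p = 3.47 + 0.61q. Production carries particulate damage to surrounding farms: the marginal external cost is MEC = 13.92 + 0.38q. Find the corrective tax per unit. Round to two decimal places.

Social marginal cost = private MC + MEC = 17.39 + 0.99q.
Set SMC = demand: 17.39 + 0.99q = 164.18 - 1.62q → q* = 56.2414.
The Pigouvian tax equals MEC at q*: 13.92 + 0.38×56.2414 = 35.2917.

tax = 35.29 per unit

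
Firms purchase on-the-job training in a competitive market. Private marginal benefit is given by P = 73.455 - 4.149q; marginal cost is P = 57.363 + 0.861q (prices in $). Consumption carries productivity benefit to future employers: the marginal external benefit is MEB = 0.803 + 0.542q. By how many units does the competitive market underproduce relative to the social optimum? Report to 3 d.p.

Market equilibrium (private): 57.363 + 0.861q = 73.455 - 4.149q → q_m = 3.2120.
Social marginal benefit = demand + MEB = 74.258 - 3.607q.
Set SMB = MC: 74.258 - 3.607q = 57.363 + 0.861q → q* = 3.7813.
Gap = |3.2120 − 3.7813| = 0.5693.

0.569 units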